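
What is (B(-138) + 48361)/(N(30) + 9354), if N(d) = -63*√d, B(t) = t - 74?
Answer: 75064291/14563041 + 337043*√30/9708694 ≈ 5.3446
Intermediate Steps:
B(t) = -74 + t
(B(-138) + 48361)/(N(30) + 9354) = ((-74 - 138) + 48361)/(-63*√30 + 9354) = (-212 + 48361)/(9354 - 63*√30) = 48149/(9354 - 63*√30)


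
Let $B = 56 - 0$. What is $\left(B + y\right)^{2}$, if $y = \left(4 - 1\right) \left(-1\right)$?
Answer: $2809$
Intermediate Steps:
$y = -3$ ($y = 3 \left(-1\right) = -3$)
$B = 56$ ($B = 56 + 0 = 56$)
$\left(B + y\right)^{2} = \left(56 - 3\right)^{2} = 53^{2} = 2809$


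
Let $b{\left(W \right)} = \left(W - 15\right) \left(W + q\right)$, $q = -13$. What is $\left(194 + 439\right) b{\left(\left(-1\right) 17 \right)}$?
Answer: $607680$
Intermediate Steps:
$b{\left(W \right)} = \left(-15 + W\right) \left(-13 + W\right)$ ($b{\left(W \right)} = \left(W - 15\right) \left(W - 13\right) = \left(-15 + W\right) \left(-13 + W\right)$)
$\left(194 + 439\right) b{\left(\left(-1\right) 17 \right)} = \left(194 + 439\right) \left(195 + \left(\left(-1\right) 17\right)^{2} - 28 \left(\left(-1\right) 17\right)\right) = 633 \left(195 + \left(-17\right)^{2} - -476\right) = 633 \left(195 + 289 + 476\right) = 633 \cdot 960 = 607680$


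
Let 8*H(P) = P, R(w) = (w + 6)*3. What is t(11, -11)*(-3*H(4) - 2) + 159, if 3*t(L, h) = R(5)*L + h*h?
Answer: -1217/3 ≈ -405.67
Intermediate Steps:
R(w) = 18 + 3*w (R(w) = (6 + w)*3 = 18 + 3*w)
H(P) = P/8
t(L, h) = 11*L + h**2/3 (t(L, h) = ((18 + 3*5)*L + h*h)/3 = ((18 + 15)*L + h**2)/3 = (33*L + h**2)/3 = (h**2 + 33*L)/3 = 11*L + h**2/3)
t(11, -11)*(-3*H(4) - 2) + 159 = (11*11 + (1/3)*(-11)**2)*(-3*4/8 - 2) + 159 = (121 + (1/3)*121)*(-3*1/2 - 2) + 159 = (121 + 121/3)*(-3/2 - 2) + 159 = (484/3)*(-7/2) + 159 = -1694/3 + 159 = -1217/3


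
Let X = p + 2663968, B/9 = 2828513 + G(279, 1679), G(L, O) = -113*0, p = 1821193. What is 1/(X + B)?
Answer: 1/29941778 ≈ 3.3398e-8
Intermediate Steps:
G(L, O) = 0
B = 25456617 (B = 9*(2828513 + 0) = 9*2828513 = 25456617)
X = 4485161 (X = 1821193 + 2663968 = 4485161)
1/(X + B) = 1/(4485161 + 25456617) = 1/29941778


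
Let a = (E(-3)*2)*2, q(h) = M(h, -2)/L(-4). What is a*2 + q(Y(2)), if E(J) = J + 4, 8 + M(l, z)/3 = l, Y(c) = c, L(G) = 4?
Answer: 7/2 ≈ 3.5000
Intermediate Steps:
M(l, z) = -24 + 3*l
E(J) = 4 + J
q(h) = -6 + 3*h/4 (q(h) = (-24 + 3*h)/4 = (-24 + 3*h)*(¼) = -6 + 3*h/4)
a = 4 (a = ((4 - 3)*2)*2 = (1*2)*2 = 2*2 = 4)
a*2 + q(Y(2)) = 4*2 + (-6 + (¾)*2) = 8 + (-6 + 3/2) = 8 - 9/2 = 7/2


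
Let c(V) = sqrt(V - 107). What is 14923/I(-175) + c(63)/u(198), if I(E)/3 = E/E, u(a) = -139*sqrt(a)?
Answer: 14923/3 - I*sqrt(2)/417 ≈ 4974.3 - 0.0033914*I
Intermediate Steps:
c(V) = sqrt(-107 + V)
I(E) = 3 (I(E) = 3*(E/E) = 3*1 = 3)
14923/I(-175) + c(63)/u(198) = 14923/3 + sqrt(-107 + 63)/((-417*sqrt(22))) = 14923*(1/3) + sqrt(-44)/((-417*sqrt(22))) = 14923/3 + (2*I*sqrt(11))/((-417*sqrt(22))) = 14923/3 + (2*I*sqrt(11))*(-sqrt(22)/9174) = 14923/3 - I*sqrt(2)/417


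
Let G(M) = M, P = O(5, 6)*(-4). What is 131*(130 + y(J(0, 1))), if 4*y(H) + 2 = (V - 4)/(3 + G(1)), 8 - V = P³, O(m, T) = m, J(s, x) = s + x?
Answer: 329989/4 ≈ 82497.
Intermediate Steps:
P = -20 (P = 5*(-4) = -20)
V = 8008 (V = 8 - 1*(-20)³ = 8 - 1*(-8000) = 8 + 8000 = 8008)
y(H) = 1999/4 (y(H) = -½ + ((8008 - 4)/(3 + 1))/4 = -½ + (8004/4)/4 = -½ + (8004*(¼))/4 = -½ + (¼)*2001 = -½ + 2001/4 = 1999/4)
131*(130 + y(J(0, 1))) = 131*(130 + 1999/4) = 131*(2519/4) = 329989/4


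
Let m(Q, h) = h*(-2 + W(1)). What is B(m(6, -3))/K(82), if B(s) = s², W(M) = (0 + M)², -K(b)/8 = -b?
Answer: 9/656 ≈ 0.013720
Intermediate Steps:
K(b) = 8*b (K(b) = -(-8)*b = 8*b)
W(M) = M²
m(Q, h) = -h (m(Q, h) = h*(-2 + 1²) = h*(-2 + 1) = h*(-1) = -h)
B(m(6, -3))/K(82) = (-1*(-3))²/((8*82)) = 3²/656 = 9*(1/656) = 9/656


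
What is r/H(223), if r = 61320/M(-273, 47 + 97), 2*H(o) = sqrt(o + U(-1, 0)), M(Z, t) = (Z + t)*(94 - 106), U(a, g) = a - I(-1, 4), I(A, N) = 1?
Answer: 10220*sqrt(221)/28509 ≈ 5.3292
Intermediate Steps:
U(a, g) = -1 + a (U(a, g) = a - 1*1 = a - 1 = -1 + a)
M(Z, t) = -12*Z - 12*t (M(Z, t) = (Z + t)*(-12) = -12*Z - 12*t)
H(o) = sqrt(-2 + o)/2 (H(o) = sqrt(o + (-1 - 1))/2 = sqrt(o - 2)/2 = sqrt(-2 + o)/2)
r = 5110/129 (r = 61320/(-12*(-273) - 12*(47 + 97)) = 61320/(3276 - 12*144) = 61320/(3276 - 1728) = 61320/1548 = 61320*(1/1548) = 5110/129 ≈ 39.612)
r/H(223) = 5110/(129*((sqrt(-2 + 223)/2))) = 5110/(129*((sqrt(221)/2))) = 5110*(2*sqrt(221)/221)/129 = 10220*sqrt(221)/28509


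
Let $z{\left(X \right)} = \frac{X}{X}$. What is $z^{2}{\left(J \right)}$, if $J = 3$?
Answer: $1$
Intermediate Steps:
$z{\left(X \right)} = 1$
$z^{2}{\left(J \right)} = 1^{2} = 1$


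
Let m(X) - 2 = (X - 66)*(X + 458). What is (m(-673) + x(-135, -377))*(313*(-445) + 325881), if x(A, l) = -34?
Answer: 29641334388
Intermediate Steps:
m(X) = 2 + (-66 + X)*(458 + X) (m(X) = 2 + (X - 66)*(X + 458) = 2 + (-66 + X)*(458 + X))
(m(-673) + x(-135, -377))*(313*(-445) + 325881) = ((-30226 + (-673)**2 + 392*(-673)) - 34)*(313*(-445) + 325881) = ((-30226 + 452929 - 263816) - 34)*(-139285 + 325881) = (158887 - 34)*186596 = 158853*186596 = 29641334388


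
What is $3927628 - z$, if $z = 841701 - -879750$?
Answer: $2206177$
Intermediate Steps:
$z = 1721451$ ($z = 841701 + 879750 = 1721451$)
$3927628 - z = 3927628 - 1721451 = 2206177$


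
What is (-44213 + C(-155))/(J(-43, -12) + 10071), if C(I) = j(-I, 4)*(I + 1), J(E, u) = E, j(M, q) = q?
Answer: -44829/10028 ≈ -4.4704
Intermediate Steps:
C(I) = 4 + 4*I (C(I) = 4*(I + 1) = 4*(1 + I) = 4 + 4*I)
(-44213 + C(-155))/(J(-43, -12) + 10071) = (-44213 + (4 + 4*(-155)))/(-43 + 10071) = (-44213 + (4 - 620))/10028 = (-44213 - 616)*(1/10028) = -44829*1/10028 = -44829/10028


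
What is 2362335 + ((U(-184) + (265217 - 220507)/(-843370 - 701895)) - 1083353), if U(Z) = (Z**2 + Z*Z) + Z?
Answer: 416142946088/309053 ≈ 1.3465e+6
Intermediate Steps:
U(Z) = Z + 2*Z**2 (U(Z) = (Z**2 + Z**2) + Z = 2*Z**2 + Z = Z + 2*Z**2)
2362335 + ((U(-184) + (265217 - 220507)/(-843370 - 701895)) - 1083353) = 2362335 + ((-184*(1 + 2*(-184)) + (265217 - 220507)/(-843370 - 701895)) - 1083353) = 2362335 + ((-184*(1 - 368) + 44710/(-1545265)) - 1083353) = 2362335 + ((-184*(-367) + 44710*(-1/1545265)) - 1083353) = 2362335 + ((67528 - 8942/309053) - 1083353) = 2362335 + (20869722042/309053 - 1083353) = 2362335 - 313943772667/309053 = 416142946088/309053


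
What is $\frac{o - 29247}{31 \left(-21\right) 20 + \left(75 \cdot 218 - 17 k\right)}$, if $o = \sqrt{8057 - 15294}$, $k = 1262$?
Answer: $\frac{29247}{18124} - \frac{i \sqrt{7237}}{18124} \approx 1.6137 - 0.0046938 i$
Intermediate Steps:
$o = i \sqrt{7237}$ ($o = \sqrt{-7237} = i \sqrt{7237} \approx 85.071 i$)
$\frac{o - 29247}{31 \left(-21\right) 20 + \left(75 \cdot 218 - 17 k\right)} = \frac{i \sqrt{7237} - 29247}{31 \left(-21\right) 20 + \left(75 \cdot 218 - 17 \cdot 1262\right)} = \frac{i \sqrt{7237} - 29247}{\left(-651\right) 20 + \left(16350 - 21454\right)} = \frac{-29247 + i \sqrt{7237}}{-13020 + \left(16350 - 21454\right)} = \frac{-29247 + i \sqrt{7237}}{-13020 - 5104} = \frac{-29247 + i \sqrt{7237}}{-18124} = \left(-29247 + i \sqrt{7237}\right) \left(- \frac{1}{18124}\right) = \frac{29247}{18124} - \frac{i \sqrt{7237}}{18124}$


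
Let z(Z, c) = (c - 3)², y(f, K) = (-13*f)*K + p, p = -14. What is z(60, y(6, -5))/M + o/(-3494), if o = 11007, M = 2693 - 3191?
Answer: -122899553/435003 ≈ -282.53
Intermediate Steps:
y(f, K) = -14 - 13*K*f (y(f, K) = (-13*f)*K - 14 = -13*K*f - 14 = -14 - 13*K*f)
M = -498
z(Z, c) = (-3 + c)²
z(60, y(6, -5))/M + o/(-3494) = (-3 + (-14 - 13*(-5)*6))²/(-498) + 11007/(-3494) = (-3 + (-14 + 390))²*(-1/498) + 11007*(-1/3494) = (-3 + 376)²*(-1/498) - 11007/3494 = 373²*(-1/498) - 11007/3494 = 139129*(-1/498) - 11007/3494 = -139129/498 - 11007/3494 = -122899553/435003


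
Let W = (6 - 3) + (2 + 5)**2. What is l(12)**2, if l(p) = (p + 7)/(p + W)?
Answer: 361/4096 ≈ 0.088135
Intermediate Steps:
W = 52 (W = 3 + 7**2 = 3 + 49 = 52)
l(p) = (7 + p)/(52 + p) (l(p) = (p + 7)/(p + 52) = (7 + p)/(52 + p))
l(12)**2 = ((7 + 12)/(52 + 12))**2 = (19/64)**2 = 361/4096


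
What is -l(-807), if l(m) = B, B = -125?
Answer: 125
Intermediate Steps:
l(m) = -125
-l(-807) = -1*(-125) = 125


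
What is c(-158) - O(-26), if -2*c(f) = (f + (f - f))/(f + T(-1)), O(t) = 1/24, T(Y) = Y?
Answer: -685/1272 ≈ -0.53852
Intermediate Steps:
O(t) = 1/24
c(f) = -f/(2*(-1 + f)) (c(f) = -(f + (f - f))/(2*(f - 1)) = -(f + 0)/(2*(-1 + f)) = -f/(2*(-1 + f)))
c(-158) - O(-26) = -1*(-158)/(-2 + 2*(-158)) - 1*1/24 = -1*(-158)/(-2 - 316) - 1/24 = -1*(-158)/(-318) - 1/24 = -1*(-158)*(-1/318) - 1/24 = -79/159 - 1/24 = -685/1272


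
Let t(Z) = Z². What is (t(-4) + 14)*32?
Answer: 960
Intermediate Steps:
(t(-4) + 14)*32 = ((-4)² + 14)*32 = (16 + 14)*32 = 30*32 = 960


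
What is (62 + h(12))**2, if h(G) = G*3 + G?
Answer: 12100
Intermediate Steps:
h(G) = 4*G (h(G) = 3*G + G = 4*G)
(62 + h(12))**2 = (62 + 4*12)**2 = (62 + 48)**2 = 110**2 = 12100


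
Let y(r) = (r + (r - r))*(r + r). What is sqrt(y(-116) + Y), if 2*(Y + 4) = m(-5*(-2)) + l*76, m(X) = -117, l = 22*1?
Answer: sqrt(110742)/2 ≈ 166.39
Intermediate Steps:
l = 22
y(r) = 2*r**2 (y(r) = (r + 0)*(2*r) = r*(2*r) = 2*r**2)
Y = 1547/2 (Y = -4 + (-117 + 22*76)/2 = -4 + (-117 + 1672)/2 = -4 + (1/2)*1555 = -4 + 1555/2 = 1547/2 ≈ 773.50)
sqrt(y(-116) + Y) = sqrt(2*(-116)**2 + 1547/2) = sqrt(2*13456 + 1547/2) = sqrt(26912 + 1547/2) = sqrt(55371/2) = sqrt(110742)/2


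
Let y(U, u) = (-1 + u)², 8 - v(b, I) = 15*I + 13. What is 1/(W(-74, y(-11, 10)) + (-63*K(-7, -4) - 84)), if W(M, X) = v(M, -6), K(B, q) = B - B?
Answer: 1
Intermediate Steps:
v(b, I) = -5 - 15*I (v(b, I) = 8 - (15*I + 13) = 8 - (13 + 15*I) = 8 + (-13 - 15*I) = -5 - 15*I)
K(B, q) = 0
W(M, X) = 85 (W(M, X) = -5 - 15*(-6) = -5 + 90 = 85)
1/(W(-74, y(-11, 10)) + (-63*K(-7, -4) - 84)) = 1/(85 + (-63*0 - 84)) = 1/(85 + (0 - 84)) = 1/(85 - 84) = 1/1 = 1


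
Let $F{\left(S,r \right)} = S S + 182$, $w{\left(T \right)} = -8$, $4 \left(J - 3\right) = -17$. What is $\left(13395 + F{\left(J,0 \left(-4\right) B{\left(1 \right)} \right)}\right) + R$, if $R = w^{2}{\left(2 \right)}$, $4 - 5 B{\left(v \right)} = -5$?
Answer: $\frac{218281}{16} \approx 13643.0$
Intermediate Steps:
$B{\left(v \right)} = \frac{9}{5}$ ($B{\left(v \right)} = \frac{4}{5} - -1 = \frac{4}{5} + 1 = \frac{9}{5}$)
$J = - \frac{5}{4}$ ($J = 3 + \frac{1}{4} \left(-17\right) = 3 - \frac{17}{4} = - \frac{5}{4} \approx -1.25$)
$R = 64$ ($R = \left(-8\right)^{2} = 64$)
$F{\left(S,r \right)} = 182 + S^{2}$ ($F{\left(S,r \right)} = S^{2} + 182 = 182 + S^{2}$)
$\left(13395 + F{\left(J,0 \left(-4\right) B{\left(1 \right)} \right)}\right) + R = \left(13395 + \left(182 + \left(- \frac{5}{4}\right)^{2}\right)\right) + 64 = \left(13395 + \left(182 + \frac{25}{16}\right)\right) + 64 = \left(13395 + \frac{2937}{16}\right) + 64 = \frac{217257}{16} + 64 = \frac{218281}{16}$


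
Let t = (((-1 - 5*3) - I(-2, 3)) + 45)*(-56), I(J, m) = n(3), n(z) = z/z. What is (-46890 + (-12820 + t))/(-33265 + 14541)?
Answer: 30639/9362 ≈ 3.2727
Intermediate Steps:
n(z) = 1
I(J, m) = 1
t = -1568 (t = (((-1 - 5*3) - 1*1) + 45)*(-56) = (((-1 - 15) - 1) + 45)*(-56) = ((-16 - 1) + 45)*(-56) = (-17 + 45)*(-56) = 28*(-56) = -1568)
(-46890 + (-12820 + t))/(-33265 + 14541) = (-46890 + (-12820 - 1568))/(-33265 + 14541) = (-46890 - 14388)/(-18724) = -61278*(-1/18724) = 30639/9362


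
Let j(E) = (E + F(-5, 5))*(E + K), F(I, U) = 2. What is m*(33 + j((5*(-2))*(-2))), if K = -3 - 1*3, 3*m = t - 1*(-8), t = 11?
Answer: 6479/3 ≈ 2159.7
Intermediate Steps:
m = 19/3 (m = (11 - 1*(-8))/3 = (11 + 8)/3 = (1/3)*19 = 19/3 ≈ 6.3333)
K = -6 (K = -3 - 3 = -6)
j(E) = (-6 + E)*(2 + E) (j(E) = (E + 2)*(E - 6) = (2 + E)*(-6 + E) = (-6 + E)*(2 + E))
m*(33 + j((5*(-2))*(-2))) = 19*(33 + (-12 + ((5*(-2))*(-2))**2 - 4*5*(-2)*(-2)))/3 = 19*(33 + (-12 + (-10*(-2))**2 - (-40)*(-2)))/3 = 19*(33 + (-12 + 20**2 - 4*20))/3 = 19*(33 + (-12 + 400 - 80))/3 = 19*(33 + 308)/3 = (19/3)*341 = 6479/3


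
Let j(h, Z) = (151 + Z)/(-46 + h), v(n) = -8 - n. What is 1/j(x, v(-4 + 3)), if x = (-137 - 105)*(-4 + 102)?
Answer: -11881/72 ≈ -165.01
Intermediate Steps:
x = -23716 (x = -242*98 = -23716)
j(h, Z) = (151 + Z)/(-46 + h)
1/j(x, v(-4 + 3)) = 1/((151 + (-8 - (-4 + 3)))/(-46 - 23716)) = 1/((151 + (-8 - 1*(-1)))/(-23762)) = 1/(-(151 + (-8 + 1))/23762) = 1/(-(151 - 7)/23762) = 1/(-1/23762*144) = 1/(-72/11881) = -11881/72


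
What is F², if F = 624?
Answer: 389376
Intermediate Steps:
F² = 624² = 389376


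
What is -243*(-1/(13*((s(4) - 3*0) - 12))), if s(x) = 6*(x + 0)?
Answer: 81/52 ≈ 1.5577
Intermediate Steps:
s(x) = 6*x
-243*(-1/(13*((s(4) - 3*0) - 12))) = -243*(-1/(13*((6*4 - 3*0) - 12))) = -243*(-1/(13*((24 + 0) - 12))) = -243*(-1/(13*(24 - 12))) = -243/(12*(-13)) = -243/(-156) = -243*(-1/156) = 81/52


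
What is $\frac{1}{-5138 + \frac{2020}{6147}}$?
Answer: $- \frac{6147}{31581266} \approx -0.00019464$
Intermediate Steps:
$\frac{1}{-5138 + \frac{2020}{6147}} = \frac{1}{- \frac{31581266}{6147}} = - \frac{6147}{31581266}$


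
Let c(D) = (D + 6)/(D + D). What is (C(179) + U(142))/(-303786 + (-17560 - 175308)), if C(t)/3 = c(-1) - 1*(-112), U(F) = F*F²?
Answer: -5727233/993308 ≈ -5.7658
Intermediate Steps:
c(D) = (6 + D)/(2*D) (c(D) = (6 + D)/((2*D)) = (6 + D)*(1/(2*D)) = (6 + D)/(2*D))
U(F) = F³
C(t) = 657/2 (C(t) = 3*((½)*(6 - 1)/(-1) - 1*(-112)) = 3*((½)*(-1)*5 + 112) = 3*(-5/2 + 112) = 3*(219/2) = 657/2)
(C(179) + U(142))/(-303786 + (-17560 - 175308)) = (657/2 + 142³)/(-303786 + (-17560 - 175308)) = (657/2 + 2863288)/(-303786 - 192868) = (5727233/2)/(-496654) = (5727233/2)*(-1/496654) = -5727233/993308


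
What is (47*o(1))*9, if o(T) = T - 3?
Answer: -846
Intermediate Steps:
o(T) = -3 + T
(47*o(1))*9 = (47*(-3 + 1))*9 = (47*(-2))*9 = -94*9 = -846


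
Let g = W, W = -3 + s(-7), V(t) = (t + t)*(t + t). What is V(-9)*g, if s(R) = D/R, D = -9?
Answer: -3888/7 ≈ -555.43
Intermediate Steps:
s(R) = -9/R
V(t) = 4*t² (V(t) = (2*t)*(2*t) = 4*t²)
W = -12/7 (W = -3 - 9/(-7) = -3 - 9*(-⅐) = -3 + 9/7 = -12/7 ≈ -1.7143)
g = -12/7 ≈ -1.7143
V(-9)*g = (4*(-9)²)*(-12/7) = (4*81)*(-12/7) = 324*(-12/7) = -3888/7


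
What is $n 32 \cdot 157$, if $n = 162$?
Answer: $813888$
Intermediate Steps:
$n 32 \cdot 157 = 162 \cdot 32 \cdot 157 = 5184 \cdot 157 = 813888$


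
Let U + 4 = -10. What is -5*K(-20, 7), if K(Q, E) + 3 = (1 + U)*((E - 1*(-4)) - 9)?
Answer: 145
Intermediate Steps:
U = -14 (U = -4 - 10 = -14)
K(Q, E) = 62 - 13*E (K(Q, E) = -3 + (1 - 14)*((E - 1*(-4)) - 9) = -3 - 13*((E + 4) - 9) = -3 - 13*((4 + E) - 9) = -3 - 13*(-5 + E) = -3 + (65 - 13*E) = 62 - 13*E)
-5*K(-20, 7) = -5*(62 - 13*7) = -5*(62 - 91) = -5*(-29) = 145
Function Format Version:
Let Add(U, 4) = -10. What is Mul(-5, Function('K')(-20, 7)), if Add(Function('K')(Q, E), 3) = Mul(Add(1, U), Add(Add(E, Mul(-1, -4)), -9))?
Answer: 145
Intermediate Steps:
U = -14 (U = Add(-4, -10) = -14)
Function('K')(Q, E) = Add(62, Mul(-13, E)) (Function('K')(Q, E) = Add(-3, Mul(Add(1, -14), Add(Add(E, Mul(-1, -4)), -9))) = Add(-3, Mul(-13, Add(Add(E, 4), -9))) = Add(-3, Mul(-13, Add(Add(4, E), -9))) = Add(-3, Mul(-13, Add(-5, E))) = Add(-3, Add(65, Mul(-13, E))) = Add(62, Mul(-13, E)))
Mul(-5, Function('K')(-20, 7)) = Mul(-5, Add(62, Mul(-13, 7))) = Mul(-5, Add(62, -91)) = Mul(-5, -29) = 145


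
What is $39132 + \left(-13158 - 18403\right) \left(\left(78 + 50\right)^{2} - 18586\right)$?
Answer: $69536454$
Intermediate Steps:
$39132 + \left(-13158 - 18403\right) \left(\left(78 + 50\right)^{2} - 18586\right) = 39132 - 31561 \left(128^{2} - 18586\right) = 39132 - 31561 \left(16384 - 18586\right) = 39132 - -69497322 = 39132 + 69497322 = 69536454$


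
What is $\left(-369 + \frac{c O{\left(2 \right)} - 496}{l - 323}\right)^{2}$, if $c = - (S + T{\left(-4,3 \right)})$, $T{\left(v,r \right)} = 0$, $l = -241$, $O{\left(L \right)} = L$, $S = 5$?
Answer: $\frac{10775478025}{79524} \approx 1.355 \cdot 10^{5}$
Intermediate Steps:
$c = -5$ ($c = - (5 + 0) = \left(-1\right) 5 = -5$)
$\left(-369 + \frac{c O{\left(2 \right)} - 496}{l - 323}\right)^{2} = \left(-369 + \frac{\left(-5\right) 2 - 496}{-241 - 323}\right)^{2} = \left(-369 + \frac{-10 - 496}{-564}\right)^{2} = \left(-369 - - \frac{253}{282}\right)^{2} = \left(-369 + \frac{253}{282}\right)^{2} = \left(- \frac{103805}{282}\right)^{2} = \frac{10775478025}{79524}$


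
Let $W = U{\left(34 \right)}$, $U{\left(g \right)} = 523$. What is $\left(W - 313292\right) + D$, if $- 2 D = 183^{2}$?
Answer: $- \frac{659027}{2} \approx -3.2951 \cdot 10^{5}$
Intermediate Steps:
$W = 523$
$D = - \frac{33489}{2}$ ($D = - \frac{183^{2}}{2} = \left(- \frac{1}{2}\right) 33489 = - \frac{33489}{2} \approx -16745.0$)
$\left(W - 313292\right) + D = \left(523 - 313292\right) - \frac{33489}{2} = -312769 - \frac{33489}{2} = - \frac{659027}{2}$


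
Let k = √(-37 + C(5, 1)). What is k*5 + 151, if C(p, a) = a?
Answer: 151 + 30*I ≈ 151.0 + 30.0*I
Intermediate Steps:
k = 6*I (k = √(-37 + 1) = √(-36) = 6*I ≈ 6.0*I)
k*5 + 151 = (6*I)*5 + 151 = 30*I + 151 = 151 + 30*I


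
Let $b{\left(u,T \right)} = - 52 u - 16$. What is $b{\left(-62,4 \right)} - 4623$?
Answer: $-1415$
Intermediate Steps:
$b{\left(u,T \right)} = -16 - 52 u$
$b{\left(-62,4 \right)} - 4623 = \left(-16 - -3224\right) - 4623 = \left(-16 + 3224\right) - 4623 = 3208 - 4623 = -1415$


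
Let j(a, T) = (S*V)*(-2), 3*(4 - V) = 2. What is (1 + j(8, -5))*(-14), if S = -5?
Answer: -1442/3 ≈ -480.67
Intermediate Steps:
V = 10/3 (V = 4 - ⅓*2 = 4 - ⅔ = 10/3 ≈ 3.3333)
j(a, T) = 100/3 (j(a, T) = -5*10/3*(-2) = -50/3*(-2) = 100/3)
(1 + j(8, -5))*(-14) = (1 + 100/3)*(-14) = (103/3)*(-14) = -1442/3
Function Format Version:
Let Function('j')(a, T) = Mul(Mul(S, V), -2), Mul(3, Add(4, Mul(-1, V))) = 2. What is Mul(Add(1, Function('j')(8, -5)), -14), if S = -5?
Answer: Rational(-1442, 3) ≈ -480.67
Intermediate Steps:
V = Rational(10, 3) (V = Add(4, Mul(Rational(-1, 3), 2)) = Add(4, Rational(-2, 3)) = Rational(10, 3) ≈ 3.3333)
Function('j')(a, T) = Rational(100, 3) (Function('j')(a, T) = Mul(Mul(-5, Rational(10, 3)), -2) = Mul(Rational(-50, 3), -2) = Rational(100, 3))
Mul(Add(1, Function('j')(8, -5)), -14) = Mul(Add(1, Rational(100, 3)), -14) = Mul(Rational(103, 3), -14) = Rational(-1442, 3)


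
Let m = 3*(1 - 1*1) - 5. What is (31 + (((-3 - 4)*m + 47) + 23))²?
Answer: 18496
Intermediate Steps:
m = -5 (m = 3*(1 - 1) - 5 = 3*0 - 5 = 0 - 5 = -5)
(31 + (((-3 - 4)*m + 47) + 23))² = (31 + (((-3 - 4)*(-5) + 47) + 23))² = (31 + ((-7*(-5) + 47) + 23))² = (31 + ((35 + 47) + 23))² = (31 + (82 + 23))² = (31 + 105)² = 136² = 18496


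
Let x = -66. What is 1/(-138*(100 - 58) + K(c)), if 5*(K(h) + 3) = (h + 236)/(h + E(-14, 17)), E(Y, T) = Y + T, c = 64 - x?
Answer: -665/3855969 ≈ -0.00017246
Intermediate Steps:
c = 130 (c = 64 - 1*(-66) = 64 + 66 = 130)
E(Y, T) = T + Y
K(h) = -3 + (236 + h)/(5*(3 + h)) (K(h) = -3 + ((h + 236)/(h + (17 - 14)))/5 = -3 + ((236 + h)/(h + 3))/5 = -3 + ((236 + h)/(3 + h))/5 = -3 + (236 + h)/(5*(3 + h)))
1/(-138*(100 - 58) + K(c)) = 1/(-138*(100 - 58) + (191 - 14*130)/(5*(3 + 130))) = 1/(-138*42 + (⅕)*(191 - 1820)/133) = 1/(-5796 + (⅕)*(1/133)*(-1629)) = 1/(-5796 - 1629/665) = 1/(-3855969/665) = -665/3855969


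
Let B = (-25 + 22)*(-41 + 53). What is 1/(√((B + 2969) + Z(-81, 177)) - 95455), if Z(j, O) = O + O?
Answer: -95455/9111653738 - √3287/9111653738 ≈ -1.0482e-5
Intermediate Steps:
B = -36 (B = -3*12 = -36)
Z(j, O) = 2*O
1/(√((B + 2969) + Z(-81, 177)) - 95455) = 1/(√((-36 + 2969) + 2*177) - 95455) = 1/(√(2933 + 354) - 95455) = 1/(√3287 - 95455) = 1/(-95455 + √3287)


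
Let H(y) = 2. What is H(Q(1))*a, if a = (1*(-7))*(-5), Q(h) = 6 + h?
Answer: 70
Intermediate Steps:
a = 35 (a = -7*(-5) = 35)
H(Q(1))*a = 2*35 = 70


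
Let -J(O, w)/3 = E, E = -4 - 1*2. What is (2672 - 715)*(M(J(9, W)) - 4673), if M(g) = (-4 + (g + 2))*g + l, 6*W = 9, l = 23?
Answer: -8536434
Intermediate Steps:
W = 3/2 (W = (⅙)*9 = 3/2 ≈ 1.5000)
E = -6 (E = -4 - 2 = -6)
J(O, w) = 18 (J(O, w) = -3*(-6) = 18)
M(g) = 23 + g*(-2 + g) (M(g) = (-4 + (g + 2))*g + 23 = (-4 + (2 + g))*g + 23 = (-2 + g)*g + 23 = g*(-2 + g) + 23 = 23 + g*(-2 + g))
(2672 - 715)*(M(J(9, W)) - 4673) = (2672 - 715)*((23 + 18² - 2*18) - 4673) = 1957*((23 + 324 - 36) - 4673) = 1957*(311 - 4673) = 1957*(-4362) = -8536434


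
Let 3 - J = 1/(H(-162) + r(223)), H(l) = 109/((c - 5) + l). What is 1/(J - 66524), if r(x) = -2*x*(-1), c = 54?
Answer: -50289/3345274682 ≈ -1.5033e-5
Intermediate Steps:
r(x) = 2*x
H(l) = 109/(49 + l) (H(l) = 109/((54 - 5) + l) = 109/(49 + l))
J = 150754/50289 (J = 3 - 1/(109/(49 - 162) + 2*223) = 3 - 1/(109/(-113) + 446) = 3 - 1/(109*(-1/113) + 446) = 3 - 1/(-109/113 + 446) = 3 - 1/50289/113 = 3 - 1*113/50289 = 3 - 113/50289 = 150754/50289 ≈ 2.9978)
1/(J - 66524) = 1/(150754/50289 - 66524) = 1/(-3345274682/50289) = -50289/3345274682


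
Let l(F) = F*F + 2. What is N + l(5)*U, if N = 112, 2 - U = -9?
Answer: 409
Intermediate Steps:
U = 11 (U = 2 - 1*(-9) = 2 + 9 = 11)
l(F) = 2 + F**2 (l(F) = F**2 + 2 = 2 + F**2)
N + l(5)*U = 112 + (2 + 5**2)*11 = 112 + (2 + 25)*11 = 112 + 27*11 = 112 + 297 = 409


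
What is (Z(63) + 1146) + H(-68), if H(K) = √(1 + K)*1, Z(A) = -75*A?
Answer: -3579 + I*√67 ≈ -3579.0 + 8.1853*I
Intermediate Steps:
H(K) = √(1 + K)
(Z(63) + 1146) + H(-68) = (-75*63 + 1146) + √(1 - 68) = (-4725 + 1146) + √(-67) = -3579 + I*√67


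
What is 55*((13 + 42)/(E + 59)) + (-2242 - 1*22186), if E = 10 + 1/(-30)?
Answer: -50450782/2069 ≈ -24384.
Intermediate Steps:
E = 299/30 (E = 10 - 1/30 = 299/30 ≈ 9.9667)
55*((13 + 42)/(E + 59)) + (-2242 - 1*22186) = 55*((13 + 42)/(299/30 + 59)) + (-2242 - 1*22186) = 55*(55/(2069/30)) + (-2242 - 22186) = 55*(55*(30/2069)) - 24428 = 55*(1650/2069) - 24428 = 90750/2069 - 24428 = -50450782/2069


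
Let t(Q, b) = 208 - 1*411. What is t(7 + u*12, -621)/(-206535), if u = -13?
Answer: 29/29505 ≈ 0.00098288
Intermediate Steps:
t(Q, b) = -203 (t(Q, b) = 208 - 411 = -203)
t(7 + u*12, -621)/(-206535) = -203/(-206535) = -203*(-1/206535) = 29/29505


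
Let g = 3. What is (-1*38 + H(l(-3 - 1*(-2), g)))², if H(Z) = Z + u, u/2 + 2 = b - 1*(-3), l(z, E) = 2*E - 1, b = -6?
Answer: 1849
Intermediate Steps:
l(z, E) = -1 + 2*E
u = -10 (u = -4 + 2*(-6 - 1*(-3)) = -4 + 2*(-6 + 3) = -4 + 2*(-3) = -4 - 6 = -10)
H(Z) = -10 + Z (H(Z) = Z - 10 = -10 + Z)
(-1*38 + H(l(-3 - 1*(-2), g)))² = (-1*38 + (-10 + (-1 + 2*3)))² = (-38 + (-10 + (-1 + 6)))² = (-38 + (-10 + 5))² = (-38 - 5)² = (-43)² = 1849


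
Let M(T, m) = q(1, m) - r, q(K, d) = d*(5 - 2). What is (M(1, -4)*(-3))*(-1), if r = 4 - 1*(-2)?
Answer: -54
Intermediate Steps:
r = 6 (r = 4 + 2 = 6)
q(K, d) = 3*d (q(K, d) = d*3 = 3*d)
M(T, m) = -6 + 3*m (M(T, m) = 3*m - 1*6 = 3*m - 6 = -6 + 3*m)
(M(1, -4)*(-3))*(-1) = ((-6 + 3*(-4))*(-3))*(-1) = ((-6 - 12)*(-3))*(-1) = -18*(-3)*(-1) = 54*(-1) = -54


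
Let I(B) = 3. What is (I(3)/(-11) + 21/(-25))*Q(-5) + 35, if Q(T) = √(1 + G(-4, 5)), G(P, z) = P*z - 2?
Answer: 35 - 306*I*√21/275 ≈ 35.0 - 5.0992*I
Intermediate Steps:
G(P, z) = -2 + P*z
Q(T) = I*√21 (Q(T) = √(1 + (-2 - 4*5)) = √(1 + (-2 - 20)) = √(1 - 22) = √(-21) = I*√21)
(I(3)/(-11) + 21/(-25))*Q(-5) + 35 = (3/(-11) + 21/(-25))*(I*√21) + 35 = (3*(-1/11) + 21*(-1/25))*(I*√21) + 35 = (-3/11 - 21/25)*(I*√21) + 35 = -306*I*√21/275 + 35 = 35 - 306*I*√21/275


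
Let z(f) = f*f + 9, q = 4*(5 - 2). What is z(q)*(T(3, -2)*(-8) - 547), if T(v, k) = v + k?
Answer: -84915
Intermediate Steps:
T(v, k) = k + v
q = 12 (q = 4*3 = 12)
z(f) = 9 + f**2 (z(f) = f**2 + 9 = 9 + f**2)
z(q)*(T(3, -2)*(-8) - 547) = (9 + 12**2)*((-2 + 3)*(-8) - 547) = (9 + 144)*(1*(-8) - 547) = 153*(-8 - 547) = 153*(-555) = -84915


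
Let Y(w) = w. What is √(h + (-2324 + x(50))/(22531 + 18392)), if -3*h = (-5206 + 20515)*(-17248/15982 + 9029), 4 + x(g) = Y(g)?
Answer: I*√547404026773579600431341/109005231 ≈ 6787.5*I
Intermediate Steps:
x(g) = -4 + g
h = -368141212845/7991 (h = -(-5206 + 20515)*(-17248/15982 + 9029)/3 = -5103*(-17248*1/15982 + 9029) = -5103*(-8624/7991 + 9029) = -5103*72142115/7991 = -⅓*1104423638535/7991 = -368141212845/7991 ≈ -4.6070e+7)
√(h + (-2324 + x(50))/(22531 + 18392)) = √(-368141212845/7991 + (-2324 + (-4 + 50))/(22531 + 18392)) = √(-368141212845/7991 + (-2324 + 46)/40923) = √(-368141212845/7991 - 2278*1/40923) = √(-368141212845/7991 - 2278/40923) = √(-15065442871459433/327015693) = I*√547404026773579600431341/109005231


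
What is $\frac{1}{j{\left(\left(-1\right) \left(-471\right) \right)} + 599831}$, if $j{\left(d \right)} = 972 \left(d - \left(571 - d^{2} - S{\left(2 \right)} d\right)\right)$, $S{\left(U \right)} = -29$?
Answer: $\frac{1}{202855535} \approx 4.9296 \cdot 10^{-9}$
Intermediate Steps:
$j{\left(d \right)} = -555012 - 27216 d + 972 d^{2}$ ($j{\left(d \right)} = 972 \left(d - \left(571 - d^{2} + 29 d\right)\right) = 972 \left(-571 + d^{2} - 28 d\right) = -555012 - 27216 d + 972 d^{2}$)
$\frac{1}{j{\left(\left(-1\right) \left(-471\right) \right)} + 599831} = \frac{1}{\left(-555012 - 27216 \left(\left(-1\right) \left(-471\right)\right) + 972 \left(\left(-1\right) \left(-471\right)\right)^{2}\right) + 599831} = \frac{1}{\left(-555012 - 12818736 + 972 \cdot 471^{2}\right) + 599831} = \frac{1}{\left(-555012 - 12818736 + 972 \cdot 221841\right) + 599831} = \frac{1}{\left(-555012 - 12818736 + 215629452\right) + 599831} = \frac{1}{202255704 + 599831} = \frac{1}{202855535}$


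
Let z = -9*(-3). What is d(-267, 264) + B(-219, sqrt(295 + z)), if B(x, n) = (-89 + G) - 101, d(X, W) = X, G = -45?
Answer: -502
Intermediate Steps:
z = 27
B(x, n) = -235 (B(x, n) = (-89 - 45) - 101 = -134 - 101 = -235)
d(-267, 264) + B(-219, sqrt(295 + z)) = -267 - 235 = -502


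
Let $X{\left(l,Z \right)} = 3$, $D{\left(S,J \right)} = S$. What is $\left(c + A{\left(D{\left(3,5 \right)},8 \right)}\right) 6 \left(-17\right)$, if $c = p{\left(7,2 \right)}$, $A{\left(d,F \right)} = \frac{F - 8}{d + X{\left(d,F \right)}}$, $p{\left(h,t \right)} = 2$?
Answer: $-204$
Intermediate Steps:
$A{\left(d,F \right)} = \frac{-8 + F}{3 + d}$ ($A{\left(d,F \right)} = \frac{F - 8}{d + 3} = \frac{-8 + F}{3 + d}$)
$c = 2$
$\left(c + A{\left(D{\left(3,5 \right)},8 \right)}\right) 6 \left(-17\right) = \left(2 + \frac{-8 + 8}{3 + 3}\right) 6 \left(-17\right) = \left(2 + \frac{1}{6} \cdot 0\right) \left(-102\right) = \left(2 + 0\right) \left(-102\right) = 2 \left(-102\right) = -204$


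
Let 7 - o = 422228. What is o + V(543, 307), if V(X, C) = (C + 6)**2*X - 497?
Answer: 52774449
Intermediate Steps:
V(X, C) = -497 + X*(6 + C)**2 (V(X, C) = (6 + C)**2*X - 497 = X*(6 + C)**2 - 497 = -497 + X*(6 + C)**2)
o = -422221 (o = 7 - 1*422228 = 7 - 422228 = -422221)
o + V(543, 307) = -422221 + (-497 + 543*(6 + 307)**2) = -422221 + (-497 + 543*313**2) = -422221 + (-497 + 543*97969) = -422221 + (-497 + 53197167) = -422221 + 53196670 = 52774449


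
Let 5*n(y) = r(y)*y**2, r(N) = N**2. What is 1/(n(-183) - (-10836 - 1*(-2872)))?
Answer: 5/1121552941 ≈ 4.4581e-9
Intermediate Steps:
n(y) = y**4/5 (n(y) = (y**2*y**2)/5 = y**4/5)
1/(n(-183) - (-10836 - 1*(-2872))) = 1/((1/5)*(-183)**4 - (-10836 - 1*(-2872))) = 1/((1/5)*1121513121 - (-10836 + 2872)) = 1/(1121513121/5 - 1*(-7964)) = 1/(1121513121/5 + 7964) = 1/(1121552941/5) = 5/1121552941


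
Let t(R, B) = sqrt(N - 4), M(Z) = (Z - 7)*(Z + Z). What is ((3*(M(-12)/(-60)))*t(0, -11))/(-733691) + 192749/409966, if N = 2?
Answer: 192749/409966 + 114*I*sqrt(2)/3668455 ≈ 0.47016 + 4.3948e-5*I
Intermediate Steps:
M(Z) = 2*Z*(-7 + Z) (M(Z) = (-7 + Z)*(2*Z) = 2*Z*(-7 + Z))
t(R, B) = I*sqrt(2) (t(R, B) = sqrt(2 - 4) = sqrt(-2) = I*sqrt(2))
((3*(M(-12)/(-60)))*t(0, -11))/(-733691) + 192749/409966 = ((3*((2*(-12)*(-7 - 12))/(-60)))*(I*sqrt(2)))/(-733691) + 192749/409966 = ((3*((2*(-12)*(-19))*(-1/60)))*(I*sqrt(2)))*(-1/733691) + 192749*(1/409966) = ((3*(456*(-1/60)))*(I*sqrt(2)))*(-1/733691) + 192749/409966 = ((3*(-38/5))*(I*sqrt(2)))*(-1/733691) + 192749/409966 = -114*I*sqrt(2)/5*(-1/733691) + 192749/409966 = 114*I*sqrt(2)/3668455 + 192749/409966 = 192749/409966 + 114*I*sqrt(2)/3668455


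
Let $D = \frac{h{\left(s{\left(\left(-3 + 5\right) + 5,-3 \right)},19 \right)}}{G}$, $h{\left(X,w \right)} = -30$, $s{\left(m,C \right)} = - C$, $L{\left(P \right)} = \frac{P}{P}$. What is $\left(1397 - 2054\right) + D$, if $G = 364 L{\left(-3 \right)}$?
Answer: $- \frac{119589}{182} \approx -657.08$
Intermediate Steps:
$L{\left(P \right)} = 1$
$G = 364$ ($G = 364 \cdot 1 = 364$)
$D = - \frac{15}{182}$ ($D = - \frac{30}{364} = \left(-30\right) \frac{1}{364} = - \frac{15}{182} \approx -0.082418$)
$\left(1397 - 2054\right) + D = \left(1397 - 2054\right) - \frac{15}{182} = -657 - \frac{15}{182} = - \frac{119589}{182}$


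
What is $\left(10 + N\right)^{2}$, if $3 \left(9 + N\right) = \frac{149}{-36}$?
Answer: $\frac{1681}{11664} \approx 0.14412$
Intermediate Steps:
$N = - \frac{1121}{108}$ ($N = -9 + \frac{149 \frac{1}{-36}}{3} = -9 + \frac{149 \left(- \frac{1}{36}\right)}{3} = -9 + \frac{1}{3} \left(- \frac{149}{36}\right) = -9 - \frac{149}{108} = - \frac{1121}{108} \approx -10.38$)
$\left(10 + N\right)^{2} = \left(10 - \frac{1121}{108}\right)^{2} = \left(- \frac{41}{108}\right)^{2} = \frac{1681}{11664}$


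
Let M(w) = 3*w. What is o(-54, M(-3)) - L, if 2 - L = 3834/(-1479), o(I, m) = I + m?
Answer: -33323/493 ≈ -67.592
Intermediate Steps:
L = 2264/493 (L = 2 - 3834/(-1479) = 2 - 3834*(-1)/1479 = 2 - 1*(-1278/493) = 2 + 1278/493 = 2264/493 ≈ 4.5923)
o(-54, M(-3)) - L = (-54 + 3*(-3)) - 1*2264/493 = (-54 - 9) - 2264/493 = -63 - 2264/493 = -33323/493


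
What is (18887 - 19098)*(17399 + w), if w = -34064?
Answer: 3516315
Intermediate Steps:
(18887 - 19098)*(17399 + w) = (18887 - 19098)*(17399 - 34064) = -211*(-16665) = 3516315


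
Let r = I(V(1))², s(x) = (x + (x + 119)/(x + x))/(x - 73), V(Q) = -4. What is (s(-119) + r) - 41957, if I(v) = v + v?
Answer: -8043337/192 ≈ -41892.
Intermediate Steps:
s(x) = (x + (119 + x)/(2*x))/(-73 + x) (s(x) = (x + (119 + x)/((2*x)))/(-73 + x) = (x + (119 + x)*(1/(2*x)))/(-73 + x) = (x + (119 + x)/(2*x))/(-73 + x))
I(v) = 2*v
r = 64 (r = (2*(-4))² = (-8)² = 64)
(s(-119) + r) - 41957 = ((½)*(119 - 119 + 2*(-119)²)/(-119*(-73 - 119)) + 64) - 41957 = ((½)*(-1/119)*(119 - 119 + 2*14161)/(-192) + 64) - 41957 = ((½)*(-1/119)*(-1/192)*(119 - 119 + 28322) + 64) - 41957 = ((½)*(-1/119)*(-1/192)*28322 + 64) - 41957 = (119/192 + 64) - 41957 = 12407/192 - 41957 = -8043337/192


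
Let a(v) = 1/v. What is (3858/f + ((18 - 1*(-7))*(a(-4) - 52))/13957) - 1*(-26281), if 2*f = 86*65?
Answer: 4101068572609/156039260 ≈ 26282.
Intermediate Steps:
f = 2795 (f = (86*65)/2 = (½)*5590 = 2795)
(3858/f + ((18 - 1*(-7))*(a(-4) - 52))/13957) - 1*(-26281) = (3858/2795 + ((18 - 1*(-7))*(1/(-4) - 52))/13957) - 1*(-26281) = (3858*(1/2795) + ((18 + 7)*(-¼ - 52))*(1/13957)) + 26281 = (3858/2795 + (25*(-209/4))*(1/13957)) + 26281 = (3858/2795 - 5225/4*1/13957) + 26281 = (3858/2795 - 5225/55828) + 26281 = 200780549/156039260 + 26281 = 4101068572609/156039260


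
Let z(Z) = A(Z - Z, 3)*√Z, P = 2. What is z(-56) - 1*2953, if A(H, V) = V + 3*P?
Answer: -2953 + 18*I*√14 ≈ -2953.0 + 67.35*I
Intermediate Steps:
A(H, V) = 6 + V (A(H, V) = V + 3*2 = V + 6 = 6 + V)
z(Z) = 9*√Z (z(Z) = (6 + 3)*√Z = 9*√Z)
z(-56) - 1*2953 = 9*√(-56) - 1*2953 = 9*(2*I*√14) - 2953 = 18*I*√14 - 2953 = -2953 + 18*I*√14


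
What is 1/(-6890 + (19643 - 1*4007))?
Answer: 1/8746 ≈ 0.00011434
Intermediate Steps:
1/(-6890 + (19643 - 1*4007)) = 1/(-6890 + (19643 - 4007)) = 1/(-6890 + 15636) = 1/8746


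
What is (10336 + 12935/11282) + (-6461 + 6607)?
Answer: 118270859/11282 ≈ 10483.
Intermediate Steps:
(10336 + 12935/11282) + (-6461 + 6607) = (10336 + 12935*(1/11282)) + 146 = (10336 + 12935/11282) + 146 = 116623687/11282 + 146 = 118270859/11282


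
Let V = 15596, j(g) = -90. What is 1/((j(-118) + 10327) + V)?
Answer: 1/25833 ≈ 3.8710e-5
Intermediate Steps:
1/((j(-118) + 10327) + V) = 1/((-90 + 10327) + 15596) = 1/(10237 + 15596) = 1/25833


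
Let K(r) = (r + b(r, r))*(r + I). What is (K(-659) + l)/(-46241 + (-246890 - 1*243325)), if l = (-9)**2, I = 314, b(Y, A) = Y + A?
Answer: -341073/268228 ≈ -1.2716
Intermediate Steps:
b(Y, A) = A + Y
K(r) = 3*r*(314 + r) (K(r) = (r + (r + r))*(r + 314) = (r + 2*r)*(314 + r) = (3*r)*(314 + r) = 3*r*(314 + r))
l = 81
(K(-659) + l)/(-46241 + (-246890 - 1*243325)) = (3*(-659)*(314 - 659) + 81)/(-46241 + (-246890 - 1*243325)) = (3*(-659)*(-345) + 81)/(-46241 + (-246890 - 243325)) = (682065 + 81)/(-46241 - 490215) = 682146/(-536456) = 682146*(-1/536456) = -341073/268228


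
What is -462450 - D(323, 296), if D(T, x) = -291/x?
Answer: -136884909/296 ≈ -4.6245e+5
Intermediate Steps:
-462450 - D(323, 296) = -462450 - (-291)/296 = -462450 - 1*(-291/296) = -462450 + 291/296 = -136884909/296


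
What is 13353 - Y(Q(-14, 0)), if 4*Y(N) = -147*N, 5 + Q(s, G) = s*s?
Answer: 81489/4 ≈ 20372.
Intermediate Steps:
Q(s, G) = -5 + s² (Q(s, G) = -5 + s*s = -5 + s²)
Y(N) = -147*N/4 (Y(N) = (-147*N)/4 = -147*N/4)
13353 - Y(Q(-14, 0)) = 13353 - (-147)*(-5 + (-14)²)/4 = 13353 - (-147)*(-5 + 196)/4 = 13353 - (-147)*191/4 = 13353 - 1*(-28077/4) = 13353 + 28077/4 = 81489/4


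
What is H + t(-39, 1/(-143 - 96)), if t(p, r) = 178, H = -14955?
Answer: -14777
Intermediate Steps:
H + t(-39, 1/(-143 - 96)) = -14955 + 178 = -14777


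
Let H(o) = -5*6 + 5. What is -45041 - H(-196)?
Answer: -45016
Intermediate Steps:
H(o) = -25 (H(o) = -30 + 5 = -25)
-45041 - H(-196) = -45041 - 1*(-25) = -45041 + 25 = -45016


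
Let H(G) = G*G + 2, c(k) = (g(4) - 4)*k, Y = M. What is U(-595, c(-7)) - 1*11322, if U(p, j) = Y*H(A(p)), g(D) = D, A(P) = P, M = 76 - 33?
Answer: 15211839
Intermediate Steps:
M = 43
Y = 43
c(k) = 0 (c(k) = (4 - 4)*k = 0*k = 0)
H(G) = 2 + G² (H(G) = G² + 2 = 2 + G²)
U(p, j) = 86 + 43*p² (U(p, j) = 43*(2 + p²) = 86 + 43*p²)
U(-595, c(-7)) - 1*11322 = (86 + 43*(-595)²) - 1*11322 = (86 + 43*354025) - 11322 = (86 + 15223075) - 11322 = 15223161 - 11322 = 15211839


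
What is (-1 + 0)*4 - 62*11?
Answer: -686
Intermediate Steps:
(-1 + 0)*4 - 62*11 = -1*4 - 682 = -4 - 682 = -686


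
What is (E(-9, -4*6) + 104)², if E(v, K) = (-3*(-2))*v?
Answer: 2500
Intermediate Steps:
E(v, K) = 6*v
(E(-9, -4*6) + 104)² = (6*(-9) + 104)² = (-54 + 104)² = 50² = 2500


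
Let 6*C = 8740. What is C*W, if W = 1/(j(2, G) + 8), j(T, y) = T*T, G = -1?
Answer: 2185/18 ≈ 121.39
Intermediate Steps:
C = 4370/3 (C = (⅙)*8740 = 4370/3 ≈ 1456.7)
j(T, y) = T²
W = 1/12 (W = 1/(2² + 8) = 1/(4 + 8) = 1/12 ≈ 0.083333)
C*W = (4370/3)*(1/12) = 2185/18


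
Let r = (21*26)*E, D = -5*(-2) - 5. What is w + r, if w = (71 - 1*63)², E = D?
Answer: 2794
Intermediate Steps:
D = 5 (D = 10 - 5 = 5)
E = 5
r = 2730 (r = (21*26)*5 = 546*5 = 2730)
w = 64 (w = (71 - 63)² = 8² = 64)
w + r = 64 + 2730 = 2794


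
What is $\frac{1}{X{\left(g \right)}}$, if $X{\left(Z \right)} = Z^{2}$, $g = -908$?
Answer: $\frac{1}{824464} \approx 1.2129 \cdot 10^{-6}$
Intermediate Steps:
$\frac{1}{X{\left(g \right)}} = \frac{1}{\left(-908\right)^{2}} = \frac{1}{824464}$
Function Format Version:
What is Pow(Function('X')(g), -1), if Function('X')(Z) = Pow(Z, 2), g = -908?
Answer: Rational(1, 824464) ≈ 1.2129e-6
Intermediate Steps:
Pow(Function('X')(g), -1) = Pow(Pow(-908, 2), -1) = Pow(824464, -1) = Rational(1, 824464)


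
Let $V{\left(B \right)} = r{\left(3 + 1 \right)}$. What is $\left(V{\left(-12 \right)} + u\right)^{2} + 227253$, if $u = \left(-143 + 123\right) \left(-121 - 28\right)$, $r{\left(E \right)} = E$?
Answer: $9131509$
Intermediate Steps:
$V{\left(B \right)} = 4$ ($V{\left(B \right)} = 3 + 1 = 4$)
$u = 2980$ ($u = \left(-20\right) \left(-149\right) = 2980$)
$\left(V{\left(-12 \right)} + u\right)^{2} + 227253 = \left(4 + 2980\right)^{2} + 227253 = 2984^{2} + 227253 = 8904256 + 227253 = 9131509$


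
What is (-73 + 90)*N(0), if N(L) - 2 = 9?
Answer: 187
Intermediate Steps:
N(L) = 11 (N(L) = 2 + 9 = 11)
(-73 + 90)*N(0) = (-73 + 90)*11 = 17*11 = 187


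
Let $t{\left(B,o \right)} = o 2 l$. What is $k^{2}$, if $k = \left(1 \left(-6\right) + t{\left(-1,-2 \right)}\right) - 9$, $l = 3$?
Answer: $729$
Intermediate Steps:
$t{\left(B,o \right)} = 6 o$ ($t{\left(B,o \right)} = o 2 \cdot 3 = 2 o 3 = 6 o$)
$k = -27$ ($k = \left(1 \left(-6\right) + 6 \left(-2\right)\right) - 9 = \left(-6 - 12\right) - 9 = -18 - 9 = -27$)
$k^{2} = \left(-27\right)^{2} = 729$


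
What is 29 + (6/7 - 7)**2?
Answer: 3270/49 ≈ 66.735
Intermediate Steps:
29 + (6/7 - 7)**2 = 29 + (-43/7)**2 = 29 + 1849/49 = 3270/49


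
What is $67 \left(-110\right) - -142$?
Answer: $-7228$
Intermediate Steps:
$67 \left(-110\right) - -142 = -7370 + 142 = -7228$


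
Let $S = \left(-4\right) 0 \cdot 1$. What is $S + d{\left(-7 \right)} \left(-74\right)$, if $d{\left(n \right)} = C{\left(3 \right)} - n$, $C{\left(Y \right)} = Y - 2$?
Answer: $-592$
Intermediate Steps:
$C{\left(Y \right)} = -2 + Y$
$S = 0$ ($S = 0 \cdot 1 = 0$)
$d{\left(n \right)} = 1 - n$ ($d{\left(n \right)} = \left(-2 + 3\right) - n = 1 - n$)
$S + d{\left(-7 \right)} \left(-74\right) = 0 + \left(1 - -7\right) \left(-74\right) = 0 + \left(1 + 7\right) \left(-74\right) = 0 + 8 \left(-74\right) = 0 - 592 = -592$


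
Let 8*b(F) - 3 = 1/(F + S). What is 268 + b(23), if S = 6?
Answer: 7783/29 ≈ 268.38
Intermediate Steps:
b(F) = 3/8 + 1/(8*(6 + F)) (b(F) = 3/8 + 1/(8*(F + 6)) = 3/8 + 1/(8*(6 + F)))
268 + b(23) = 268 + (19 + 3*23)/(8*(6 + 23)) = 268 + (⅛)*(19 + 69)/29 = 268 + (⅛)*(1/29)*88 = 268 + 11/29 = 7783/29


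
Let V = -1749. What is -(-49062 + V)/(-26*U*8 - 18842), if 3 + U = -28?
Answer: -50811/12394 ≈ -4.0996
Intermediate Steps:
U = -31 (U = -3 - 28 = -31)
-(-49062 + V)/(-26*U*8 - 18842) = -(-49062 - 1749)/(-26*(-31)*8 - 18842) = -(-50811)/(806*8 - 18842) = -(-50811)/(6448 - 18842) = -(-50811)/(-12394) = -(-50811)*(-1)/12394 = -1*50811/12394 = -50811/12394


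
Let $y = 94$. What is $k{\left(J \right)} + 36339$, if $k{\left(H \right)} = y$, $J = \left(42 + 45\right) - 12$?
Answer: $36433$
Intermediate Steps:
$J = 75$ ($J = 87 - 12 = 75$)
$k{\left(H \right)} = 94$
$k{\left(J \right)} + 36339 = 94 + 36339 = 36433$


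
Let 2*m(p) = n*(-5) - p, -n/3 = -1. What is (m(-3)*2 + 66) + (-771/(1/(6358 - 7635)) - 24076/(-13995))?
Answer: 13779794971/13995 ≈ 9.8462e+5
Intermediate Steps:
n = 3 (n = -3*(-1) = 3)
m(p) = -15/2 - p/2 (m(p) = (3*(-5) - p)/2 = (-15 - p)/2 = -15/2 - p/2)
(m(-3)*2 + 66) + (-771/(1/(6358 - 7635)) - 24076/(-13995)) = ((-15/2 - ½*(-3))*2 + 66) + (-771/(1/(6358 - 7635)) - 24076/(-13995)) = ((-15/2 + 3/2)*2 + 66) + (-771/(1/(-1277)) - 24076*(-1/13995)) = (-6*2 + 66) + (-771/(-1/1277) + 24076/13995) = (-12 + 66) + (-771*(-1277) + 24076/13995) = 54 + (984567 + 24076/13995) = 54 + 13779039241/13995 = 13779794971/13995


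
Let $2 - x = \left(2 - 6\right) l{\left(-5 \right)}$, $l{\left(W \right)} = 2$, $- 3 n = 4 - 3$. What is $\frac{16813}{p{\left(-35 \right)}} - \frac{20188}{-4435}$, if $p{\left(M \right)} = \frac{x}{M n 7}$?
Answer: $\frac{3653838223}{26610} \approx 1.3731 \cdot 10^{5}$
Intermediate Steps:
$n = - \frac{1}{3}$ ($n = - \frac{4 - 3}{3} = \left(- \frac{1}{3}\right) 1 = - \frac{1}{3} \approx -0.33333$)
$x = 10$ ($x = 2 - \left(2 - 6\right) 2 = 2 - \left(-4\right) 2 = 2 - -8 = 2 + 8 = 10$)
$p{\left(M \right)} = - \frac{30}{7 M}$ ($p{\left(M \right)} = \frac{10}{M \left(- \frac{1}{3}\right) 7} = \frac{10}{- \frac{M}{3} \cdot 7} = \frac{10}{\left(- \frac{7}{3}\right) M} = 10 \left(- \frac{3}{7 M}\right) = - \frac{30}{7 M}$)
$\frac{16813}{p{\left(-35 \right)}} - \frac{20188}{-4435} = \frac{16813}{\left(- \frac{30}{7}\right) \frac{1}{-35}} - \frac{20188}{-4435} = \frac{16813}{\left(- \frac{30}{7}\right) \left(- \frac{1}{35}\right)} - - \frac{20188}{4435} = \frac{16813}{\frac{6}{49}} + \frac{20188}{4435} = 16813 \cdot \frac{49}{6} + \frac{20188}{4435} = \frac{823837}{6} + \frac{20188}{4435} = \frac{3653838223}{26610}$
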